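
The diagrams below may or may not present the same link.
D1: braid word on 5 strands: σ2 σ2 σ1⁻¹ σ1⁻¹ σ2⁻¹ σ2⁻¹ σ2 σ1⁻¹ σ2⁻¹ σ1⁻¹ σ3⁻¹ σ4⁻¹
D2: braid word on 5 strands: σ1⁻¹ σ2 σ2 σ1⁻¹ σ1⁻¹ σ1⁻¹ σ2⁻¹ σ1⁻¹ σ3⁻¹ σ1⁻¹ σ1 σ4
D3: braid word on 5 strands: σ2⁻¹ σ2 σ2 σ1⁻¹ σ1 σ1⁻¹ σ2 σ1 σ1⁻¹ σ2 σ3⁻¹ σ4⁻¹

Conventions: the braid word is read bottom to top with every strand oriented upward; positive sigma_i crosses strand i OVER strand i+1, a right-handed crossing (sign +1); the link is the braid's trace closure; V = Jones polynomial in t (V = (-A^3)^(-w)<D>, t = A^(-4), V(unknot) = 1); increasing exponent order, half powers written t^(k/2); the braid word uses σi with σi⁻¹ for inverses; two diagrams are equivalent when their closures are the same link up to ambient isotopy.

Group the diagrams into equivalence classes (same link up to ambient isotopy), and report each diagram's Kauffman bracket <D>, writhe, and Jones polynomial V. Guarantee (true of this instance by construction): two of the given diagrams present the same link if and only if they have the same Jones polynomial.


equivalence classes: {D1, D2} | {D3}
D1 (bracket A^-14 - A^-10 + 2A^-6 - A^-2 + A^2 - A^6; 12 crossings at w = -6): V = -t^-6 + t^-5 - t^-4 + 2t^-3 - t^-2 + t^-1
V(D2) = -t^-6 + t^-5 - t^-4 + 2t^-3 - t^-2 + t^-1  [12 crossings, <D> = A^-8 - A^-4 + 2 - A^4 + A^8 - A^12, w = -4]
V(D3) = t + t^3 - t^4  (w 0, c 12, <D> = -A^-16 + A^-12 + A^-4)
observation: 2 classes among 3 diagrams; unequal V(t) rules out equality


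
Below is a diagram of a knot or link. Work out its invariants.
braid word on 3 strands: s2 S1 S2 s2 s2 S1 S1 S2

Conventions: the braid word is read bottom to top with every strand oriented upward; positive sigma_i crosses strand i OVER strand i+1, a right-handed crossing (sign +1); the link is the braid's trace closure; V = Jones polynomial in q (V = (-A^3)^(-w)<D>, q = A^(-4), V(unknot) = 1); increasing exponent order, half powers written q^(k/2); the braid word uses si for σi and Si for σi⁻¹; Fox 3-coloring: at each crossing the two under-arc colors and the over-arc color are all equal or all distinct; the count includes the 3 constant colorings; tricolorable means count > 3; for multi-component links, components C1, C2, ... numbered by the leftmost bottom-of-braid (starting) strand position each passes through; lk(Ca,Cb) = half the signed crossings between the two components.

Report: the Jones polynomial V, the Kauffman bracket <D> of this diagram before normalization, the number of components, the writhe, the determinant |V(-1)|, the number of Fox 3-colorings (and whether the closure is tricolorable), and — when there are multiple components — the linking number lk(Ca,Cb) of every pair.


V = -q^-4 + q^-3 + q^-1
<D> = A^-2 + A^6 - A^10 (w = -2)
1 component over 8 crossings, w = -2
9 Fox colorings among 3^8, |V(-1)| = 3: tricolorable
why: the span of V is 3, forcing >= 3 crossings in any diagram


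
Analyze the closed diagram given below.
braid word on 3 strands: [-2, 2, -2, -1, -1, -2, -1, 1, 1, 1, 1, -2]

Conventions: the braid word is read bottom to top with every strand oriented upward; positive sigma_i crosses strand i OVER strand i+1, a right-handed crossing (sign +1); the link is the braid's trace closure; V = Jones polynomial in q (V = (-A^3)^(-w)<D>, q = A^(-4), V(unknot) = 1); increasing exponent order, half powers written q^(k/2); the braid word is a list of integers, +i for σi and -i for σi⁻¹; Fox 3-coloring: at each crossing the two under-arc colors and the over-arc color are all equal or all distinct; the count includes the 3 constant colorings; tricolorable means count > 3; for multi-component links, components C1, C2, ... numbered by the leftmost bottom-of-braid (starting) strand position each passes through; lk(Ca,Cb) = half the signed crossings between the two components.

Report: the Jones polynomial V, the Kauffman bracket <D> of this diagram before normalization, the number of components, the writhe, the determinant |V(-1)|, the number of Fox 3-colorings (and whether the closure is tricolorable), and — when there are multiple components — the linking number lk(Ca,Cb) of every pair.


V = -q^-5 + q^-4 - q^-3 + 2q^-2 - q^-1 + 2 - q
<D> = -A^-10 + 2A^-6 - A^-2 + 2A^2 - A^6 + A^10 - A^14 (w = -2)
1 component over 12 crossings, w = -2
9 Fox colorings among 3^12, |V(-1)| = 9: tricolorable
why: w = -2 shifts under R1 moves; the (-A^3)^(2) factor cancels that in V


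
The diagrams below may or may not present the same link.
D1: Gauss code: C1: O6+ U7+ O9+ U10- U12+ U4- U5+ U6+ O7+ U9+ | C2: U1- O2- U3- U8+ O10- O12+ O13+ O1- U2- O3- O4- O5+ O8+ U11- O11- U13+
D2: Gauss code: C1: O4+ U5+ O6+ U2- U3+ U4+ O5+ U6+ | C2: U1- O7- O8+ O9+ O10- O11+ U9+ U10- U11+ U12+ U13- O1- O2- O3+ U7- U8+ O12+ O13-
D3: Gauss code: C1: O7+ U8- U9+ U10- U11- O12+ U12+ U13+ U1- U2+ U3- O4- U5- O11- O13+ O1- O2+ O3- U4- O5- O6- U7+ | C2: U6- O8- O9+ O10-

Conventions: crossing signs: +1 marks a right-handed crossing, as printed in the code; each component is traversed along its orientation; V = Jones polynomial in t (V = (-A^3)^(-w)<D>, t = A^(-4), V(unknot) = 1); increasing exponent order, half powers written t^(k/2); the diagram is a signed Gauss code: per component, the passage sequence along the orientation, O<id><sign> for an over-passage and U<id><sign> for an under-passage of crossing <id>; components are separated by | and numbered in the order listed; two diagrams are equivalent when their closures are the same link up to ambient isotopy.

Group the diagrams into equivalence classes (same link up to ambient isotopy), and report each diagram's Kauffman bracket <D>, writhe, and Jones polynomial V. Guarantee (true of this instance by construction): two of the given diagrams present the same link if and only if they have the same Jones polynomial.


grouping into links: {D1, D2} | {D3}
V(D1) = -t^(1/2) - t^(3/2) - t^(5/2) + t^(9/2)  (w +1, c 13, <D> = -A^-15 + A^-7 + A^-3 + A)
V(D2) = -t^(1/2) - t^(3/2) - t^(5/2) + t^(9/2)  [13 crossings, <D> = -A^-9 + A^-1 + A^3 + A^7, w = +3]
D3 (bracket A^-3 + 2A^5 - A^9 + A^13 - A^17; 13 crossings at w = -3): V = t^(-13/2) - t^(-11/2) + t^(-9/2) - 2t^(-7/2) - t^(-3/2)
why: 2 values of V(t) split the 3 diagrams


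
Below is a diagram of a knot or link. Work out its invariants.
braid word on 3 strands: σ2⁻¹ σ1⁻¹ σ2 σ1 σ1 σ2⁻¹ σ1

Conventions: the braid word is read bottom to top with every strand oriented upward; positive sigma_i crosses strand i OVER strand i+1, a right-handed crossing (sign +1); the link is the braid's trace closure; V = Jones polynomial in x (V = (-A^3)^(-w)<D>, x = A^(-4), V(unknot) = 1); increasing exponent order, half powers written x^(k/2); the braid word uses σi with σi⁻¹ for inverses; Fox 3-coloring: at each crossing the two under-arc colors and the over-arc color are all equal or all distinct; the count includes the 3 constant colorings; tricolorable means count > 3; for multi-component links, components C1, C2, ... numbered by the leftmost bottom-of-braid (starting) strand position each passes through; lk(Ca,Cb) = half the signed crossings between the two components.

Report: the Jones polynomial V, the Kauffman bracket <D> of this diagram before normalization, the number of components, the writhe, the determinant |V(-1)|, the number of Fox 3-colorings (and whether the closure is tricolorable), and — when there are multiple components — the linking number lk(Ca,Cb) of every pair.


V(x) = -x^(-3/2) + x^(-1/2) - 2x^(1/2) + x^(3/2) - 2x^(5/2) + x^(7/2)
bracket: -A^-11 + 2A^-7 - A^-3 + 2A - A^5 + A^9, w = +1
2 components, writhe +1, over 7 crossings
lk(C1,C2) = 0
det 8, colorings 3 of 3^7 — not tricolorable
observation: the 1 component pair carries total linking 0


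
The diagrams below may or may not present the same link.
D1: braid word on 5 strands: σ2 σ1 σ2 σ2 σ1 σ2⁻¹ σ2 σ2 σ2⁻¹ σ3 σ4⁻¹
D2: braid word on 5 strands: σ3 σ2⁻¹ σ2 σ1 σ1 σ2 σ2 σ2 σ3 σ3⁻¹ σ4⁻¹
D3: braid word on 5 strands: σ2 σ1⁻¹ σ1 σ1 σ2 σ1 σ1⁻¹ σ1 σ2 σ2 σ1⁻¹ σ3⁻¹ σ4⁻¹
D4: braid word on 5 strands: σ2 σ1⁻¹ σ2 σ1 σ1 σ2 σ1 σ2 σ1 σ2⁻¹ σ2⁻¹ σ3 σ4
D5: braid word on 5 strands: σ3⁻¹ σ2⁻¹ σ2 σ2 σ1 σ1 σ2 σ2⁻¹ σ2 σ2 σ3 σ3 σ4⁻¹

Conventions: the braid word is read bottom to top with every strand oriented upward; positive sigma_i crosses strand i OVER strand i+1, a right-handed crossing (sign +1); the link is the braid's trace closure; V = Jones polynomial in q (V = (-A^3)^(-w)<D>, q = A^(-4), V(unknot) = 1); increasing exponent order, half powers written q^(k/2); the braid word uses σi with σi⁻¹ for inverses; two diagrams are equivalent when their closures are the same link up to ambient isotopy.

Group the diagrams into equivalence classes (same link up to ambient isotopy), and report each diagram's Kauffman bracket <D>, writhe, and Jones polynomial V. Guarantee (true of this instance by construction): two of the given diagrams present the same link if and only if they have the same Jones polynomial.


grouping into links: {D1} | {D2, D3, D4, D5}
V(D1) = -q^(3/2) - q^(7/2) + q^(9/2) - q^(11/2)  (w +5, c 11, <D> = A^-7 - A^-3 + A + A^9)
V(D2) = -q^(3/2) - 2q^(7/2) + q^(9/2) - q^(11/2) + q^(13/2)  [11 crossings, <D> = -A^-11 + A^-7 - A^-3 + 2A + A^9, w = +5]
V(D3) = -q^(3/2) - 2q^(7/2) + q^(9/2) - q^(11/2) + q^(13/2)  (w +3, c 13, <D> = -A^-17 + A^-13 - A^-9 + 2A^-5 + A^3)
V(D4) = -q^(3/2) - 2q^(7/2) + q^(9/2) - q^(11/2) + q^(13/2)  (w +7, c 13, <D> = -A^-5 + A^-1 - A^3 + 2A^7 + A^15)
V(D5) = -q^(3/2) - 2q^(7/2) + q^(9/2) - q^(11/2) + q^(13/2)  [13 crossings, <D> = -A^-11 + A^-7 - A^-3 + 2A + A^9, w = +5]
key observation: V(q) takes 2 values over 5 diagrams, fixing the grouping


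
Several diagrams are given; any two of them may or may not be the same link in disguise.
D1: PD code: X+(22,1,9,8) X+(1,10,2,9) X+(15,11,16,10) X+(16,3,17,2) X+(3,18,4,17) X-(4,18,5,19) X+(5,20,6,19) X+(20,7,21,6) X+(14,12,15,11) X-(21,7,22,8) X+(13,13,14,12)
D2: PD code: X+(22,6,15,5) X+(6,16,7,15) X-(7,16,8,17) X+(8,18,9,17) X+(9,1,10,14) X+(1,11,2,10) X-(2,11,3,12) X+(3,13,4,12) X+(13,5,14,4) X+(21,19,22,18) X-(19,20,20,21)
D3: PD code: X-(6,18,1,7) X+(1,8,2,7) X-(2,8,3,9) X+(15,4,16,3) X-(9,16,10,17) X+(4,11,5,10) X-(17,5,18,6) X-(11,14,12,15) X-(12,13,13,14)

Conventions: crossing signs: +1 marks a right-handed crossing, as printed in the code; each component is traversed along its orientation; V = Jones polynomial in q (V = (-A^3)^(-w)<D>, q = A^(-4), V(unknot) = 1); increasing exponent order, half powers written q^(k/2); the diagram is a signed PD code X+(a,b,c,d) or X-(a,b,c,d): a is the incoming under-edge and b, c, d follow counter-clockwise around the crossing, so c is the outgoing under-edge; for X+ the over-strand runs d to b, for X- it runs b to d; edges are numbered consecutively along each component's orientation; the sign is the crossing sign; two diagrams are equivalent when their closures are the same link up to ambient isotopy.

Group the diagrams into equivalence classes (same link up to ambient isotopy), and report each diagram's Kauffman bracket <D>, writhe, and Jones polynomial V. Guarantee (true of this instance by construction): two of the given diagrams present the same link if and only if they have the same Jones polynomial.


equivalence classes: {D1} | {D2} | {D3}
D1 (bracket A^-1 - A^3 + A^7 + A^15; 11 crossings at w = +7): V = -q^(3/2) - q^(7/2) + q^(9/2) - q^(11/2)
V(D2) = -q^(3/2) - 2q^(7/2) + q^(9/2) - q^(11/2) + q^(13/2)  (w +5, c 11, <D> = -A^-11 + A^-7 - A^-3 + 2A + A^9)
V(D3) = q^(-7/2) - 2q^(-5/2) + q^(-3/2) - 2q^(-1/2) + q^(1/2) - q^(3/2)  [9 crossings, <D> = A^-15 - A^-11 + 2A^-7 - A^-3 + 2A - A^5, w = -3]
key observation: V(q) takes 3 values over 3 diagrams, fixing the grouping


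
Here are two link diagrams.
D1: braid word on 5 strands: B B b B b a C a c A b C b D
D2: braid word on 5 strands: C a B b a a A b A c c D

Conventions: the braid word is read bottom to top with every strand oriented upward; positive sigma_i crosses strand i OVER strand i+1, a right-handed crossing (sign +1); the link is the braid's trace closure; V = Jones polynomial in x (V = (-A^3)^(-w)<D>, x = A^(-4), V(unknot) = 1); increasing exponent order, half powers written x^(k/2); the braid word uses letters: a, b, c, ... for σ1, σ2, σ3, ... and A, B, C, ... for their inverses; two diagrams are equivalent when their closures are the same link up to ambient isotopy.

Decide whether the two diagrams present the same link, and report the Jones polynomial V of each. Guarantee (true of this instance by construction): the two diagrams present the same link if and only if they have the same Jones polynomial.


same link: yes
V(D1) = 1  [14 crossings, <D> = 1, w = 0]
V(D2) = 1  [12 crossings, <D> = A^6, w = +2]
insight: D2 (12 crossings) and D1 (14) are Markov-related braid presentations


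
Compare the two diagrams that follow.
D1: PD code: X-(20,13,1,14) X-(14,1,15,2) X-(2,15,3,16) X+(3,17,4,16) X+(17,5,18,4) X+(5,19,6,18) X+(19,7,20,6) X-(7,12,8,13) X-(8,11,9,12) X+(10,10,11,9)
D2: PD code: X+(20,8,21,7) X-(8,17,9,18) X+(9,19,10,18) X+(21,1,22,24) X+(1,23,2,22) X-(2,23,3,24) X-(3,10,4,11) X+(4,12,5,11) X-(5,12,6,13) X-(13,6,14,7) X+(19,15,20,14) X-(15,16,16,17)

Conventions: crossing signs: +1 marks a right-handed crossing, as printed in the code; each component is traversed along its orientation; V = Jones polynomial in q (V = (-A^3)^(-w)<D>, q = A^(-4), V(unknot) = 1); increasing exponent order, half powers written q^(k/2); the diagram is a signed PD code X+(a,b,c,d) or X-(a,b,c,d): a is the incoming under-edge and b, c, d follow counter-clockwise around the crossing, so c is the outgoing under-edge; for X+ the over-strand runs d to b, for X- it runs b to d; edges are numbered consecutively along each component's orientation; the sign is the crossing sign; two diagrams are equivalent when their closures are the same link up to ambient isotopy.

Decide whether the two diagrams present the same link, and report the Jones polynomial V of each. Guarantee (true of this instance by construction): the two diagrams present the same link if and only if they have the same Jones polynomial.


equivalent: yes
V(D1) = 1  (w 0, c 10, <D> = 1)
D2 (bracket 1; 12 crossings at w = 0): V = 1
why: one V(q) for all 2 diagrams — one class (guaranteed)


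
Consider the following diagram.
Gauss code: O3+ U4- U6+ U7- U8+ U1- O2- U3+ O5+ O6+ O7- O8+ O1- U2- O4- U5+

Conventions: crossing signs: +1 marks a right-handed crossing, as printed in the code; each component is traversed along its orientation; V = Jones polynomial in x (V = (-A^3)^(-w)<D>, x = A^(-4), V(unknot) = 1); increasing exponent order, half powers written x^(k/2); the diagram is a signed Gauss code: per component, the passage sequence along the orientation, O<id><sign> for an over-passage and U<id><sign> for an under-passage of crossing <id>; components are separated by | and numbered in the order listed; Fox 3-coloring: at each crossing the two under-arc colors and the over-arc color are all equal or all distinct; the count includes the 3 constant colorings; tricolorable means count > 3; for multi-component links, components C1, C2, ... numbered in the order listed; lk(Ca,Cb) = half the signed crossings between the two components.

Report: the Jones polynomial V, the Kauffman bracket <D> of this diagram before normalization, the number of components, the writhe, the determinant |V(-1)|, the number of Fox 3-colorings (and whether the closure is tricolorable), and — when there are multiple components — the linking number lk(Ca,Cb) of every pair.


V = x^-2 - x^-1 + 1 - x + x^2
<D> = A^-8 - A^-4 + 1 - A^4 + A^8 (w = 0)
1 component over 8 crossings, w = 0
3 Fox colorings among 3^8, |V(-1)| = 5: not tricolorable
why: det 5 = |V(-1)|; not divisible by 3, so not tricolorable


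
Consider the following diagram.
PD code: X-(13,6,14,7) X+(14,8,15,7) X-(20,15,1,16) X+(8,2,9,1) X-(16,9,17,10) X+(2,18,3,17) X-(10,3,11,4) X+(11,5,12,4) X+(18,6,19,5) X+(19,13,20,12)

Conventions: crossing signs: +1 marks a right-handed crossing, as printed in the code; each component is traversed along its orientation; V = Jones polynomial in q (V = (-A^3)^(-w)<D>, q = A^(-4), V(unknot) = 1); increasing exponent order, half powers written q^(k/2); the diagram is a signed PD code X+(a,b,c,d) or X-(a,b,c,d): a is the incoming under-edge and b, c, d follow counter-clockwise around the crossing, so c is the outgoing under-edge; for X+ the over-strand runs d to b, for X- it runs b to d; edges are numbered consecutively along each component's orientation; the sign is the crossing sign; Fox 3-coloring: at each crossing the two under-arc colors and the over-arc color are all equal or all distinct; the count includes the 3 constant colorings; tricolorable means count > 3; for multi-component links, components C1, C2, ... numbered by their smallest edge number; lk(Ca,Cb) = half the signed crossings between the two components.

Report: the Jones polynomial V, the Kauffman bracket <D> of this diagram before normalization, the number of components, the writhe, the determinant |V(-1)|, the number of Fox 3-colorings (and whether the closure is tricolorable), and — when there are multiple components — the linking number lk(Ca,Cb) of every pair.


V(q) = q + q^3 - q^4
bracket: -A^-10 + A^-6 + A^2, w = +2
1 component, writhe +2, over 10 crossings
det 3, colorings 9 of 3^10 — tricolorable
observation: the span of V is 3, forcing >= 3 crossings in any diagram


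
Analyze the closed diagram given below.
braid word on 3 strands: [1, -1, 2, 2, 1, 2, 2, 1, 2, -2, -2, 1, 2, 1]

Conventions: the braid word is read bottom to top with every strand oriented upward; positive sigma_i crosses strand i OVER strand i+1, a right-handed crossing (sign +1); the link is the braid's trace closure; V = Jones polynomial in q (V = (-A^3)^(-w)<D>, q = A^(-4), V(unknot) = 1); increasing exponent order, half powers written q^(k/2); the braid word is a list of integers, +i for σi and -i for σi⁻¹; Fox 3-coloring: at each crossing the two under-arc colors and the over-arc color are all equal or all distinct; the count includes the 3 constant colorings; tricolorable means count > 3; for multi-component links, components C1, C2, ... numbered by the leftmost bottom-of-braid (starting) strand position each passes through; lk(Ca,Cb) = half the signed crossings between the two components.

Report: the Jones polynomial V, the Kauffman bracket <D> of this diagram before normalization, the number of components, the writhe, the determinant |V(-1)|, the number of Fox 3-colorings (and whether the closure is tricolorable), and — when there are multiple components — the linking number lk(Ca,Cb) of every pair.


V(q) = q^3 + q^5 - q^8
bracket: -A^-8 + A^4 + A^12, w = +8
1 component, writhe +8, over 14 crossings
det 3, colorings 9 of 3^14 — tricolorable
observation: the span of V is 5, forcing >= 5 crossings in any diagram


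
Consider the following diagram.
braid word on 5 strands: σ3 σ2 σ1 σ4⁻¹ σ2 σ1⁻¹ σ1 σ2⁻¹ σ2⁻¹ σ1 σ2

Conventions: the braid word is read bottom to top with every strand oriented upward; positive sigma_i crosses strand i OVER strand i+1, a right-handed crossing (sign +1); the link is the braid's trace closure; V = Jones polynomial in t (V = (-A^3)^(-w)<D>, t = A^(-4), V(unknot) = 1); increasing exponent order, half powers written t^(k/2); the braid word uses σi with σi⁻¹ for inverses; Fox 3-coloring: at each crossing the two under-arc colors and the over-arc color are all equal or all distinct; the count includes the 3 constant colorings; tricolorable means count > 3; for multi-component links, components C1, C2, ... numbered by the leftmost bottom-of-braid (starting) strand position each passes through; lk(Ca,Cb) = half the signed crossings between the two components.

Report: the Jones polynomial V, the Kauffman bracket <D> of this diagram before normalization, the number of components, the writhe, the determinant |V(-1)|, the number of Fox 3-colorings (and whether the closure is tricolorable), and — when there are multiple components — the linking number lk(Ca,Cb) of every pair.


V(t) = -t^(1/2) + t^(3/2) - t^(5/2) - t^(9/2)
bracket: A^-9 + A^-1 - A^3 + A^7, w = +3
2 components, writhe +3, over 11 crossings
lk(C1,C2) = +2
det 4, colorings 3 of 3^11 — not tricolorable
observation: w = +3 (over 11 crossings) is diagram-only; (-A^3)^(-3) removes it from V


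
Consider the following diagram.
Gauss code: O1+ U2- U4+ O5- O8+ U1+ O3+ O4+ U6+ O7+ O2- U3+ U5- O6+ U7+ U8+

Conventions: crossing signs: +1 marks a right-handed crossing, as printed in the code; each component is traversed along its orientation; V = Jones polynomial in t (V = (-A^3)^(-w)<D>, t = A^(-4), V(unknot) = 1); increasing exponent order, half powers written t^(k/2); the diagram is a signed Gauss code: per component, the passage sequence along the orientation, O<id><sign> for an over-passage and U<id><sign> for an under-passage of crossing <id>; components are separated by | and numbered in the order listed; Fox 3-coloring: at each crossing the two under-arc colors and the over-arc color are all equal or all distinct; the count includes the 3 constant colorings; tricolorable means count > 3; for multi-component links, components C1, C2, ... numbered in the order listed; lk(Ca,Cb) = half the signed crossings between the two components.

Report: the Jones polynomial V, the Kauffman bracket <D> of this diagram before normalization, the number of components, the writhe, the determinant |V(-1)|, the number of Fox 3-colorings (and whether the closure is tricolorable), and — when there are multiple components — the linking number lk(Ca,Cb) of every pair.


Jones polynomial: V(t) = 2t - 2t^2 + 3t^3 - 3t^4 + 2t^5 - 2t^6 + t^7
<D> = A^-16 - 2A^-12 + 2A^-8 - 3A^-4 + 3 - 2A^4 + 2A^8; writhe +4
components 1, writhe +4 (8 crossings)
3-colorings: 9 of 3^8, det 15 — tricolorable
note: w = +4 shifts under R1 moves; the (-A^3)^(-4) factor cancels that in V


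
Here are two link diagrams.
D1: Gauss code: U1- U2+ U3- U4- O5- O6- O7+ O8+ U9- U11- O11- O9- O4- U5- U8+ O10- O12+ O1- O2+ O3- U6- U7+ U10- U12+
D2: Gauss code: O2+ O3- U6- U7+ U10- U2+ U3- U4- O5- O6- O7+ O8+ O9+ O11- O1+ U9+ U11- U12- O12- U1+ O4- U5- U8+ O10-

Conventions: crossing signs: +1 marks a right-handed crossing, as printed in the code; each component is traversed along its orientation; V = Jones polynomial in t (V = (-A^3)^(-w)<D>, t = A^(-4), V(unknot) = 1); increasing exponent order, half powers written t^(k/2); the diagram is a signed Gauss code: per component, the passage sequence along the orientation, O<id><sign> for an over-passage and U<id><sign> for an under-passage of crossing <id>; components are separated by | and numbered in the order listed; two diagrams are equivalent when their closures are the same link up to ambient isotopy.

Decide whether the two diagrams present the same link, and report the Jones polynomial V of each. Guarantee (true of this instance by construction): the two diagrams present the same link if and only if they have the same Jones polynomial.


equivalent: yes
V(D1) = 1  (w -4, c 12, <D> = A^-12)
D2 (bracket A^-6; 12 crossings at w = -2): V = 1
why: Reidemeister moves carry D1 (12 crossings) to D2 (12)


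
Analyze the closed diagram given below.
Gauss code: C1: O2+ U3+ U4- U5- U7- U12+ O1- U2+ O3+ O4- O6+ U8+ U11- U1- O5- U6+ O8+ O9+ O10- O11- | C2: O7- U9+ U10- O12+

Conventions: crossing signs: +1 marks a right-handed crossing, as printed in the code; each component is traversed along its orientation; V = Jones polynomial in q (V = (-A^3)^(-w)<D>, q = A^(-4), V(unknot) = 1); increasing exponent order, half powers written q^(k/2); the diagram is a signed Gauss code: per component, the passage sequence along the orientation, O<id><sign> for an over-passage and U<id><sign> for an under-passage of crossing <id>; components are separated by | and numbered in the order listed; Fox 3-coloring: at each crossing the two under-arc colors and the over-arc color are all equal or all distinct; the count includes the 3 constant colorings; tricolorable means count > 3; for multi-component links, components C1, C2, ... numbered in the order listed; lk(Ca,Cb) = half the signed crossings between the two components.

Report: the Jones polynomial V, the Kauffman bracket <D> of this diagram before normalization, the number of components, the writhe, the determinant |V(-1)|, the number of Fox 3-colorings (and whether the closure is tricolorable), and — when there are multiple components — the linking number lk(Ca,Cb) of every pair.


V(q) = -q^(-5/2) - q^(5/2)
bracket: -A^-10 - A^10, w = 0
2 components, writhe 0, over 12 crossings
lk(C1,C2) = 0
det 0, colorings 9 of 3^12 — tricolorable
observation: every pair of the 2 components has lk = 0


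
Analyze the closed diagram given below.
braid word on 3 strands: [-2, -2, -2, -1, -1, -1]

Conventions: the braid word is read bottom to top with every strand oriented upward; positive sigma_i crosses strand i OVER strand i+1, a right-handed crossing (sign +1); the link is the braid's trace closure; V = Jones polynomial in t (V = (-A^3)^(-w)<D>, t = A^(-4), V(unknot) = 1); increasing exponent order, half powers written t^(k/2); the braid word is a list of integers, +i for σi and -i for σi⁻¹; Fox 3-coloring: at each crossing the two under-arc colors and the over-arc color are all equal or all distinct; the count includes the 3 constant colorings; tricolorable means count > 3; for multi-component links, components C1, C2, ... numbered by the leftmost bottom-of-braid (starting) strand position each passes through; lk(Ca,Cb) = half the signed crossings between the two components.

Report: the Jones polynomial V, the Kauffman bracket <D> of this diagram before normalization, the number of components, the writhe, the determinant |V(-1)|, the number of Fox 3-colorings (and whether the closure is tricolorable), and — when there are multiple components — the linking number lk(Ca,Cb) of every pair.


V = t^-8 - 2t^-7 + t^-6 - 2t^-5 + 2t^-4 + t^-2
<D> = A^-10 + 2A^-2 - 2A^2 + A^6 - 2A^10 + A^14 (w = -6)
1 component over 6 crossings, w = -6
27 Fox colorings among 3^6, |V(-1)| = 9: tricolorable
why: |V(-1)| = 9: so tricolorable, since 3 divides 9


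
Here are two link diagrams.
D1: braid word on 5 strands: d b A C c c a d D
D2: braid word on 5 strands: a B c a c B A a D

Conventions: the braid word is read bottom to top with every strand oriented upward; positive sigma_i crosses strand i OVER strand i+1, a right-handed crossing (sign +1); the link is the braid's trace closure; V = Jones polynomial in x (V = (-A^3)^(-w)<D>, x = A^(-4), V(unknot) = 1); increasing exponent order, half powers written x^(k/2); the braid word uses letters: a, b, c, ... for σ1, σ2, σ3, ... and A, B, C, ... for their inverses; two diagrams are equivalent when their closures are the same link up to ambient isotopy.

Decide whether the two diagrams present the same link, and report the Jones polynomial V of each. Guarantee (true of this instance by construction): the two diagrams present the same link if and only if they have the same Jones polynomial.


same link: no
V(D1) = -x^(-1/2) - x^(1/2)  [9 crossings, <D> = A^7 + A^11, w = +3]
V(D2) = -x^(-3/2) + x^(-1/2) - 2x^(1/2) + 2x^(3/2) - 2x^(5/2) + x^(7/2) - x^(9/2)  [9 crossings, <D> = A^-15 - A^-11 + 2A^-7 - 2A^-3 + 2A - A^5 + A^9, w = +1]
insight: V(x) takes 2 values over 2 diagrams, fixing the grouping


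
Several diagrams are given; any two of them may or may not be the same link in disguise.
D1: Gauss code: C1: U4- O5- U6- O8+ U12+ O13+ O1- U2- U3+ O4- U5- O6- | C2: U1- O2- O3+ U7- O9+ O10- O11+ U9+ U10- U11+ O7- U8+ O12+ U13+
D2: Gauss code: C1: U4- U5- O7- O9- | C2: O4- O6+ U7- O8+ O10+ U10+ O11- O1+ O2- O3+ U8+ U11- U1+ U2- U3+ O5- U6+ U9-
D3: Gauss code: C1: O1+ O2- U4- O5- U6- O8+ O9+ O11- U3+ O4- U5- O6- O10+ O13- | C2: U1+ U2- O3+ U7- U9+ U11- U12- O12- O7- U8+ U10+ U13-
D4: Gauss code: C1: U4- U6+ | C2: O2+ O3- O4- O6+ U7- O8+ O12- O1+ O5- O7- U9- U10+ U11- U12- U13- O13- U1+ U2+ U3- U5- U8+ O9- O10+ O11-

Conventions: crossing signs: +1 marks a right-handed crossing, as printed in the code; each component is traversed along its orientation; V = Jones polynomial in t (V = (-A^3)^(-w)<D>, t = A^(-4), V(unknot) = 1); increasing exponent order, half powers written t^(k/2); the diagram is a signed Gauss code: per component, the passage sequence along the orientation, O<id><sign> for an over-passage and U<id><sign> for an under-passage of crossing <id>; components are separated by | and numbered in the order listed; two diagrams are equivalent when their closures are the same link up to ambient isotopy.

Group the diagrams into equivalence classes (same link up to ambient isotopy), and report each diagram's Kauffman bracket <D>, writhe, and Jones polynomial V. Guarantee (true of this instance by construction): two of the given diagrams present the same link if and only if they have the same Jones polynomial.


equivalence classes: {D1, D3} | {D2} | {D4}
D1 (bracket A^-9 + 2A^-1 - A^3 + A^7 - A^11; 13 crossings at w = -1): V = t^(-7/2) - t^(-5/2) + t^(-3/2) - 2t^(-1/2) - t^(3/2)
V(D2) = -t^(-9/2) - t^(-5/2) + t^(-3/2) - t^(-1/2)  (w -1, c 11, <D> = A^-1 - A^3 + A^7 + A^15)
V(D3) = t^(-7/2) - t^(-5/2) + t^(-3/2) - 2t^(-1/2) - t^(3/2)  (w -3, c 13, <D> = A^-15 + 2A^-7 - A^-3 + A - A^5)
V(D4) = -t^(-1/2) - t^(1/2)  (w -3, c 13, <D> = A^-11 + A^-7)
key observation: 3 classes among 4 diagrams; unequal V(t) rules out equality


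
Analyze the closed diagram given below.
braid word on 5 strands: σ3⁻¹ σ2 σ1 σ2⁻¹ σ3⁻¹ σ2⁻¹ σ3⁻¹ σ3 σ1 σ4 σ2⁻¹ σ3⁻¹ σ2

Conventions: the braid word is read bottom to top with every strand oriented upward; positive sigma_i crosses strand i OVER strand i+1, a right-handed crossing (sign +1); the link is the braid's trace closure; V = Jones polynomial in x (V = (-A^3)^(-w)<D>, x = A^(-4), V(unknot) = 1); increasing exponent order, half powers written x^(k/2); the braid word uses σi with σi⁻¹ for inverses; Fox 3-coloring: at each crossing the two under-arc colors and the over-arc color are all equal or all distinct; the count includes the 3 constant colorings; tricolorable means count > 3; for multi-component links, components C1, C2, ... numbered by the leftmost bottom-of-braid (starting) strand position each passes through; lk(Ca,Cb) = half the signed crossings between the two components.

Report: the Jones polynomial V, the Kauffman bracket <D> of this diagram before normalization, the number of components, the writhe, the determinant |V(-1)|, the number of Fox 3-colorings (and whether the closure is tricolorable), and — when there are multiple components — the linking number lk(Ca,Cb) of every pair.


V(x) = x^(-11/2) - 2x^(-9/2) + 2x^(-7/2) - 3x^(-5/2) + 3x^(-3/2) - 3x^(-1/2) + x^(1/2) - x^(3/2)
bracket: A^-9 - A^-5 + 3A^-1 - 3A^3 + 3A^7 - 2A^11 + 2A^15 - A^19, w = -1
2 components, writhe -1, over 13 crossings
lk(C1,C2) = 0
det 16, colorings 3 of 3^13 — not tricolorable
observation: w = -1 shifts under R1 moves; the (-A^3)^(1) factor cancels that in V


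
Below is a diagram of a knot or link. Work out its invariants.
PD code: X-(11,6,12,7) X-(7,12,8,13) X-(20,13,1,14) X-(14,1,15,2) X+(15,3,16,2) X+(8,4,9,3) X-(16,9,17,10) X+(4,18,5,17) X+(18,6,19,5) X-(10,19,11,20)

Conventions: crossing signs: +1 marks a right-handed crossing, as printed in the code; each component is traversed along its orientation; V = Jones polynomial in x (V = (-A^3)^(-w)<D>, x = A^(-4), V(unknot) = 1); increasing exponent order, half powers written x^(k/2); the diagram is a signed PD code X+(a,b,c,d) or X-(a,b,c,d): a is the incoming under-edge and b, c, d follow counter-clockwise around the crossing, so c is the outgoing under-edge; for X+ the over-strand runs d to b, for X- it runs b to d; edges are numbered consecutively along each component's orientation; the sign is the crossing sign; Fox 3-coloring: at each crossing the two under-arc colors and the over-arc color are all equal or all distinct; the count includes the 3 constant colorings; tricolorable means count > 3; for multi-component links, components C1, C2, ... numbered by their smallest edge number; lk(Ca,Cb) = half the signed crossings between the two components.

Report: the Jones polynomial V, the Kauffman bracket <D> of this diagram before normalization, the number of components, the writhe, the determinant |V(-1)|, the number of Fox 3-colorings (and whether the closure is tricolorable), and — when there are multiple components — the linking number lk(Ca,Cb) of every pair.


Jones polynomial: V(x) = -x^-5 + x^-4 - x^-3 + 2x^-2 - x^-1 + 2 - x
<D> = -A^-10 + 2A^-6 - A^-2 + 2A^2 - A^6 + A^10 - A^14; writhe -2
components 1, writhe -2 (10 crossings)
3-colorings: 9 of 3^10, det 9 — tricolorable
note: the span of V is 6, forcing >= 6 crossings in any diagram


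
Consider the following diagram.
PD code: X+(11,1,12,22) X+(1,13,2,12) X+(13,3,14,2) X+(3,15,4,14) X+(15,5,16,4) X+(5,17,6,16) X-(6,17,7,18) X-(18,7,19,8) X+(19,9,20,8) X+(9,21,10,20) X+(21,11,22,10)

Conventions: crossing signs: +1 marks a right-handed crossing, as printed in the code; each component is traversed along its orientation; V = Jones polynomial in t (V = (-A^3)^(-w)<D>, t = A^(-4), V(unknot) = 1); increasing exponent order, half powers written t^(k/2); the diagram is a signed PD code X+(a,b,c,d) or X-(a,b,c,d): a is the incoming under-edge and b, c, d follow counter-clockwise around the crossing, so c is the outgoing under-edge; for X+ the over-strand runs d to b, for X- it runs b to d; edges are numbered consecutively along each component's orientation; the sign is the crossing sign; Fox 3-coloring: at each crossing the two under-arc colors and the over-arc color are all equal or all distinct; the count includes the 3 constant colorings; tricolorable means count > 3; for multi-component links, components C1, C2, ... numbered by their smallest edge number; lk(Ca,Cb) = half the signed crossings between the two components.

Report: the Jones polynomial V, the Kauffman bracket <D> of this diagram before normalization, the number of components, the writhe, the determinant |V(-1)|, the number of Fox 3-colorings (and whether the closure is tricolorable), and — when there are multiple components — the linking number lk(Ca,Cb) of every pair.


V(t) = t^3 + t^5 - t^6 + t^7 - t^8 + t^9 - t^10
bracket: A^-19 - A^-15 + A^-11 - A^-7 + A^-3 - A - A^9, w = +7
1 component, writhe +7, over 11 crossings
det 7, colorings 3 of 3^11 — not tricolorable
observation: |V(-1)| = 7: so not tricolorable, since 3 does not divide 7


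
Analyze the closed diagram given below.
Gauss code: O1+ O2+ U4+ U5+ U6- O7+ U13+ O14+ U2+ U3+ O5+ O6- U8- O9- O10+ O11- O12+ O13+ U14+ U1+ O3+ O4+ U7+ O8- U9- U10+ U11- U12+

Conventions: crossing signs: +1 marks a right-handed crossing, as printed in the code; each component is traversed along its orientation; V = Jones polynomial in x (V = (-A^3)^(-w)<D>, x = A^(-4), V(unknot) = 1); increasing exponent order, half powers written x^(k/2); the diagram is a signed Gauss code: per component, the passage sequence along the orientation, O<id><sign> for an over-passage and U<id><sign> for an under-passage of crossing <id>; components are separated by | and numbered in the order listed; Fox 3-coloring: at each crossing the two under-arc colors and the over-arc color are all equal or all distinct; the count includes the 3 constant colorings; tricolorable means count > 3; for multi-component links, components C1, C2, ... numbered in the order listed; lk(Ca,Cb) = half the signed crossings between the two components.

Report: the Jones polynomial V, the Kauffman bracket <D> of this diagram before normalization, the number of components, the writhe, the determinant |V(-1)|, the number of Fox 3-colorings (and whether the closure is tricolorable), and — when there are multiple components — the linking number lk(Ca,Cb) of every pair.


V = x^2 + 2x^4 - 2x^5 + x^6 - 2x^7 + x^8
<D> = A^-14 - 2A^-10 + A^-6 - 2A^-2 + 2A^2 + A^10 (w = +6)
1 component over 14 crossings, w = +6
27 Fox colorings among 3^14, |V(-1)| = 9: tricolorable
why: w = +6 shifts under R1 moves; the (-A^3)^(-6) factor cancels that in V


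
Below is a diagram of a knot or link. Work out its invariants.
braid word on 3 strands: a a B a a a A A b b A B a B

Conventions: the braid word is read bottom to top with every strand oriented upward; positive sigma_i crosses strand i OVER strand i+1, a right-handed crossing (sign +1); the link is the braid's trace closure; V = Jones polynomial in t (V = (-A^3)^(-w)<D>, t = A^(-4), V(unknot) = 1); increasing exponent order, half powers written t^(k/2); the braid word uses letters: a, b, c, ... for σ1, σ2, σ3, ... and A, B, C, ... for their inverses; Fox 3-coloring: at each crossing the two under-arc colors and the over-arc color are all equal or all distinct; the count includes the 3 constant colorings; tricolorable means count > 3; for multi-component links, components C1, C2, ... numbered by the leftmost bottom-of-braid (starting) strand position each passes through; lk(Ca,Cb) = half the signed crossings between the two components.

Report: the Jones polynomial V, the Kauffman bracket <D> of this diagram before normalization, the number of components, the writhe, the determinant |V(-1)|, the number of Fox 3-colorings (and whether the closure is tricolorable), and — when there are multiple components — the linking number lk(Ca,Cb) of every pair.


Jones polynomial: V(t) = -t^-2 + 2t^-1 - 3 + 5t - 4t^2 + 5t^3 - 4t^4 + 2t^5 - t^6
<D> = -A^-18 + 2A^-14 - 4A^-10 + 5A^-6 - 4A^-2 + 5A^2 - 3A^6 + 2A^10 - A^14; writhe +2
components 1, writhe +2 (14 crossings)
3-colorings: 9 of 3^14, det 27 — tricolorable
note: det 27 = |V(-1)|; divisible by 3, so tricolorable


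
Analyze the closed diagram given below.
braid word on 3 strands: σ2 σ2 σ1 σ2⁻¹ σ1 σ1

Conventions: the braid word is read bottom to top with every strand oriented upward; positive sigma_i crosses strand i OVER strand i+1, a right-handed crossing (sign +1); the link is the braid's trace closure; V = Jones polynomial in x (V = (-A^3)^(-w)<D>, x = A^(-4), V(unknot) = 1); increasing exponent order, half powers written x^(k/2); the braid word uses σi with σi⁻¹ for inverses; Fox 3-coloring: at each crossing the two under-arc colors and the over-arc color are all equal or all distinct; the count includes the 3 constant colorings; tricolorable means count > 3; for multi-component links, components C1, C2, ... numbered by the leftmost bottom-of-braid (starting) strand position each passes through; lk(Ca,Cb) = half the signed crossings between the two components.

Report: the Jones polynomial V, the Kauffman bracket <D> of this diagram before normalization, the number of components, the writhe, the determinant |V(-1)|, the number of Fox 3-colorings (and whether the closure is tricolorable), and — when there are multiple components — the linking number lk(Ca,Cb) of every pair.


V(x) = x - x^2 + 2x^3 - x^4 + x^5 - x^6
bracket: -A^-12 + A^-8 - A^-4 + 2 - A^4 + A^8, w = +4
1 component, writhe +4, over 6 crossings
det 7, colorings 3 of 3^6 — not tricolorable
observation: det 7 = |V(-1)|; not divisible by 3, so not tricolorable


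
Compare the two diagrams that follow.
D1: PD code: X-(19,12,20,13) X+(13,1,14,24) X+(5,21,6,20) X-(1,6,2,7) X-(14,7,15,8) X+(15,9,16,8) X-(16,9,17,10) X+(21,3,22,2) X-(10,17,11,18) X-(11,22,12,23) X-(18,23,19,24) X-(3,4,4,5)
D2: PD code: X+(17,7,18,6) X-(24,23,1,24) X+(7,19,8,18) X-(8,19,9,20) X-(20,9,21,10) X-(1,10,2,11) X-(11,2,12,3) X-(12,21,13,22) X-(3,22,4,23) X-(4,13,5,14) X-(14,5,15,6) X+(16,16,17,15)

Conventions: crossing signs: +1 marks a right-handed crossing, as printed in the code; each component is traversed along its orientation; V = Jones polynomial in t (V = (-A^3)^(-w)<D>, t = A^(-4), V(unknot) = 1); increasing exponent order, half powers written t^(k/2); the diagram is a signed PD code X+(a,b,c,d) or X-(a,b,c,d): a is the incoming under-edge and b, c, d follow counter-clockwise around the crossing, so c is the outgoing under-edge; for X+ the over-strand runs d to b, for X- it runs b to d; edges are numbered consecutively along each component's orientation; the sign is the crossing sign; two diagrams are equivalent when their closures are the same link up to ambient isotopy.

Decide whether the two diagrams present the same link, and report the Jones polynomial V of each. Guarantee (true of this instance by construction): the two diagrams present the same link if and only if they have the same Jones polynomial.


equivalent: no
V(D1) = -t^-6 + 2t^-5 - 2t^-4 + 3t^-3 - 3t^-2 + 2t^-1 - 1 + t  (w -4, c 12, <D> = A^-16 - A^-12 + 2A^-8 - 3A^-4 + 3 - 2A^4 + 2A^8 - A^12)
D2 (bracket A^-10 + A^-2 - A^2 + A^6 - A^10; 12 crossings at w = -6): V = -t^-7 + t^-6 - t^-5 + t^-4 + t^-2
why: 2 values of V(t) split the 2 diagrams
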